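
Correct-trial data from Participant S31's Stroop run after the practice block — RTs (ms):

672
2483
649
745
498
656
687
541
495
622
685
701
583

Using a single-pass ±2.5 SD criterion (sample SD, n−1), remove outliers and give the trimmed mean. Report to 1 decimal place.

n = 13, ΣRT = 10017, M = 770.538
Σ(x−M)² = 3250029.23; s = √(3250029.23/12) = 520.419
Cutoffs: 770.538 ± 2.5·520.419 → [-530.5, 2071.6]
Outside: 2483 → excluded.
Retained (n=12): Σ = 7534, mean = 7534/12 = 627.833

627.8 ms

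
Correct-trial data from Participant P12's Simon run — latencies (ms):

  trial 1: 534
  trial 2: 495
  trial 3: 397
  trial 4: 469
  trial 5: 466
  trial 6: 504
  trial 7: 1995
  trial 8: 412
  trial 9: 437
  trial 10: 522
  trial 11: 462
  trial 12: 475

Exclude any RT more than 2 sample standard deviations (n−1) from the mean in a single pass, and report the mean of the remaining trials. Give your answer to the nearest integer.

n = 12, ΣRT = 7168, M = 597.333
Σ(x−M)² = 2149528.67; s = √(2149528.67/11) = 442.054
Cutoffs: 597.333 ± 2·442.054 → [-286.8, 1481.4]
Outside: 1995 → excluded.
Retained (n=11): Σ = 5173, mean = 5173/11 = 470.273

470 ms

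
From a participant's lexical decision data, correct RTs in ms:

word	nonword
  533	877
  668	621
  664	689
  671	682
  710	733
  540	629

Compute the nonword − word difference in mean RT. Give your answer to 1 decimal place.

74.2 ms

M(word) = 3786/6 = 631.000
M(nonword) = 4231/6 = 705.167
Difference = 705.167 − 631.000 = 74.167 ms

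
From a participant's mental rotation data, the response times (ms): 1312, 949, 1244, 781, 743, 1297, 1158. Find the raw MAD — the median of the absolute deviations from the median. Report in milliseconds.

Sorted: 743, 781, 949, 1158, 1244, 1297, 1312 → median = 1158
|x − 1158|: 154, 209, 86, 377, 415, 139, 0
Sorted deviations: 0, 86, 139, 154, 209, 377, 415 → MAD = 154

154 ms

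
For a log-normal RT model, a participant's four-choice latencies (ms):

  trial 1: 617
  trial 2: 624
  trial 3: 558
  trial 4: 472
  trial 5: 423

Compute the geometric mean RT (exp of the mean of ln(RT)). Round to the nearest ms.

ln(RT): 6.4249, 6.4362, 6.3244, 6.1570, 6.0474
Mean ln(RT) = 31.3897/5 = 6.27795
Geometric mean = exp(6.27795) = 532.69 ms

533 ms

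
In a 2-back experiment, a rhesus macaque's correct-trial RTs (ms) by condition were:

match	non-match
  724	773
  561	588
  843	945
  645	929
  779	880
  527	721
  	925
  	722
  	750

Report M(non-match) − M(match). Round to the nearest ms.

M(match) = 4079/6 = 679.833
M(non-match) = 7233/9 = 803.667
Difference = 803.667 − 679.833 = 123.833 ms

124 ms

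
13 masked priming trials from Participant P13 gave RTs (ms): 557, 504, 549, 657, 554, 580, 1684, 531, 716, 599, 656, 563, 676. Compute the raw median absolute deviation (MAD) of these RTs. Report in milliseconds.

Sorted: 504, 531, 549, 554, 557, 563, 580, 599, 656, 657, 676, 716, 1684 → median = 580
|x − 580|: 23, 76, 31, 77, 26, 0, 1104, 49, 136, 19, 76, 17, 96
Sorted deviations: 0, 17, 19, 23, 26, 31, 49, 76, 76, 77, 96, 136, 1104 → MAD = 49

49 ms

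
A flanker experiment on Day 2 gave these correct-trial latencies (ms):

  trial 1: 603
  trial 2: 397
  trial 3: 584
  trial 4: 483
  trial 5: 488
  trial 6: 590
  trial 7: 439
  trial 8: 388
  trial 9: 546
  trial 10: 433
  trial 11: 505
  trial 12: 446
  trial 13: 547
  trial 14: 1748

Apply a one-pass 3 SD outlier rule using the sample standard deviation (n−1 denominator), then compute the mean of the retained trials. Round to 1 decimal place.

n = 14, ΣRT = 8197, M = 585.500
Σ(x−M)² = 1519987.50; s = √(1519987.50/13) = 341.939
Cutoffs: 585.500 ± 3·341.939 → [-440.3, 1611.3]
Outside: 1748 → excluded.
Retained (n=13): Σ = 6449, mean = 6449/13 = 496.077

496.1 ms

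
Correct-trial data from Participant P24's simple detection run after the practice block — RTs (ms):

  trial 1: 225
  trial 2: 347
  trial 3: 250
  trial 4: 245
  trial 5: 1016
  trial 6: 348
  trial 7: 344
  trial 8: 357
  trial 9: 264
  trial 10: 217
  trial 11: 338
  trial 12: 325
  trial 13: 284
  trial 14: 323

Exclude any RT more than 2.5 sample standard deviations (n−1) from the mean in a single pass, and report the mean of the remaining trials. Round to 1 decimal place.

297.5 ms

n = 14, ΣRT = 4883, M = 348.786
Σ(x−M)² = 511222.36; s = √(511222.36/13) = 198.305
Cutoffs: 348.786 ± 2.5·198.305 → [-147.0, 844.5]
Outside: 1016 → excluded.
Retained (n=13): Σ = 3867, mean = 3867/13 = 297.462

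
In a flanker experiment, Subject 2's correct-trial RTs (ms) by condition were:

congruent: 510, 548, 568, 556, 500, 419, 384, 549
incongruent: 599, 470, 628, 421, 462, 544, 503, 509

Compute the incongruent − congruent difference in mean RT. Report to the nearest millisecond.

M(congruent) = 4034/8 = 504.250
M(incongruent) = 4136/8 = 517.000
Difference = 517.000 − 504.250 = 12.750 ms

13 ms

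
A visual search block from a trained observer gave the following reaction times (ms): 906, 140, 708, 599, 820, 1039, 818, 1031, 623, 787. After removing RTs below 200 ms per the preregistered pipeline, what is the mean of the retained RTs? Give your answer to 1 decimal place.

814.6 ms

Excluded: 140
Retained (n=9): Σ = 7331
Mean = 7331/9 = 814.5556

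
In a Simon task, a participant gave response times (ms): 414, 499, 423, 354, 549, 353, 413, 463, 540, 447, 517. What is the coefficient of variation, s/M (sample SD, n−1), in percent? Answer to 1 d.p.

n = 11, Σ = 4972, M = 452.0000
Σ(x−M)² = 46944.000; s = √(46944.000/10) = 68.5157
CV = 68.5157 / 452.0000 = 0.15158 = 15.158%

15.2%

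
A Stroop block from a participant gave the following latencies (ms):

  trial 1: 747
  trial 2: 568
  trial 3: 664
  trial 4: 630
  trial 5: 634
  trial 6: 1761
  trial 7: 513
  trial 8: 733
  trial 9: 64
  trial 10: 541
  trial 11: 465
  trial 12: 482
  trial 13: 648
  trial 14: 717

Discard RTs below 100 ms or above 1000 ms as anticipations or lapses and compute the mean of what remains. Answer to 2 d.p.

Excluded: 64, 1761
Retained (n=12): Σ = 7342
Mean = 7342/12 = 611.8333

611.83 ms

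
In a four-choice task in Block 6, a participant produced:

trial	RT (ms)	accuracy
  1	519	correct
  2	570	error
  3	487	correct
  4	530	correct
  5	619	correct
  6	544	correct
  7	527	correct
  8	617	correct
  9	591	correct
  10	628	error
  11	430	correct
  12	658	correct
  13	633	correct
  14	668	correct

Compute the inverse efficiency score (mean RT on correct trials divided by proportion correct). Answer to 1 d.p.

Correct trials (n=12): 519, 487, 530, 619, 544, 527, 617, 591, 430, 658, 633, 668
Mean correct RT = 6823/12 = 568.5833 ms
Proportion correct = 12/14
IES = 568.5833 / (12/14) = 663.347 ms

663.3 ms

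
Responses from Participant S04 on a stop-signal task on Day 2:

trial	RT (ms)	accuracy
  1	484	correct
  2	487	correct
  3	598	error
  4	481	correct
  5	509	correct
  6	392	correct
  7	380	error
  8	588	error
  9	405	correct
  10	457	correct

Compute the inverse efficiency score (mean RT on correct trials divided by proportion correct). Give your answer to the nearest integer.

Correct trials (n=7): 484, 487, 481, 509, 392, 405, 457
Mean correct RT = 3215/7 = 459.2857 ms
Proportion correct = 7/10
IES = 459.2857 / (7/10) = 656.122 ms

656 ms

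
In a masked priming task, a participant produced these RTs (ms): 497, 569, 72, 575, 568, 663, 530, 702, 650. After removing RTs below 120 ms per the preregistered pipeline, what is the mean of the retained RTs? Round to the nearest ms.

594 ms

Excluded: 72
Retained (n=8): Σ = 4754
Mean = 4754/8 = 594.2500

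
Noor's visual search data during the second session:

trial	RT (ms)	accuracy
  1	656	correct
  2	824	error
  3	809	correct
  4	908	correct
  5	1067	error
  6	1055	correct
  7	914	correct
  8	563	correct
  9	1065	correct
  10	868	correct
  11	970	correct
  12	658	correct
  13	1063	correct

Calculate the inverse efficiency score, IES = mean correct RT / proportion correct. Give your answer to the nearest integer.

Correct trials (n=11): 656, 809, 908, 1055, 914, 563, 1065, 868, 970, 658, 1063
Mean correct RT = 9529/11 = 866.2727 ms
Proportion correct = 11/13
IES = 866.2727 / (11/13) = 1023.777 ms

1024 ms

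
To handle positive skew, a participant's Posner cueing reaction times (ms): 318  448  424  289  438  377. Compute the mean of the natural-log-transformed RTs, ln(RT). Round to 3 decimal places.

ln(RT): 5.7621, 6.1048, 6.0497, 5.6664, 6.0822, 5.9322
Σ ln(RT) = 35.5975
Mean = 35.5975/6 = 5.93291

5.933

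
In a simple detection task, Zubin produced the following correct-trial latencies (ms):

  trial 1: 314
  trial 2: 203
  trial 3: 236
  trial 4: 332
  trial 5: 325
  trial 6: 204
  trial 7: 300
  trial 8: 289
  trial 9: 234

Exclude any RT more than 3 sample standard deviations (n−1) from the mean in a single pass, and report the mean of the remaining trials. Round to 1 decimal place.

270.8 ms

n = 9, ΣRT = 2437, M = 270.778
Σ(x−M)² = 21357.56; s = √(21357.56/8) = 51.669
Cutoffs: 270.778 ± 3·51.669 → [115.8, 425.8]
No RTs fall outside the cutoffs; all 9 retained. Mean = 2437/9 = 270.778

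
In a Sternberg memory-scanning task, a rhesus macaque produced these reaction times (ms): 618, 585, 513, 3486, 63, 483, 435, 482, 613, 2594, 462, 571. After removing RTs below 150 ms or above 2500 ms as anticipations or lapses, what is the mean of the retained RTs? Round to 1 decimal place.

Excluded: 63, 2594, 3486
Retained (n=9): Σ = 4762
Mean = 4762/9 = 529.1111

529.1 ms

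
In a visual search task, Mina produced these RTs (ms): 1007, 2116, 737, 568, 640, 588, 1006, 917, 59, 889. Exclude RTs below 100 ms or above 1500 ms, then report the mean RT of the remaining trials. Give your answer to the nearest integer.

Excluded: 59, 2116
Retained (n=8): Σ = 6352
Mean = 6352/8 = 794.0000

794 ms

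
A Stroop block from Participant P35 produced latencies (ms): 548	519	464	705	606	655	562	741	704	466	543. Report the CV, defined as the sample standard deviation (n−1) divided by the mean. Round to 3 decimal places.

0.164

n = 11, Σ = 6513, M = 592.0909
Σ(x−M)² = 94504.909; s = √(94504.909/10) = 97.2136
CV = 97.2136 / 592.0909 = 0.16419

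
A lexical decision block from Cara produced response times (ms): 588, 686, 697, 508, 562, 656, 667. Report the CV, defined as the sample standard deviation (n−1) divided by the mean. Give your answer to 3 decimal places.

n = 7, Σ = 4364, M = 623.4286
Σ(x−M)² = 30639.714; s = √(30639.714/6) = 71.4606
CV = 71.4606 / 623.4286 = 0.11463

0.115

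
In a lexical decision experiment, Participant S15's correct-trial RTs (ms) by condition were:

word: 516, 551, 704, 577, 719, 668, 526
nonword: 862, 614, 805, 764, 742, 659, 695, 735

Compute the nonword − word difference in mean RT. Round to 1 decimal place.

125.8 ms

M(word) = 4261/7 = 608.714
M(nonword) = 5876/8 = 734.500
Difference = 734.500 − 608.714 = 125.786 ms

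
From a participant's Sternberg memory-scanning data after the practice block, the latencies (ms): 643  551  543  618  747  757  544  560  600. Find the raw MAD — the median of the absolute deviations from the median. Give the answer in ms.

49 ms

Sorted: 543, 544, 551, 560, 600, 618, 643, 747, 757 → median = 600
|x − 600|: 43, 49, 57, 18, 147, 157, 56, 40, 0
Sorted deviations: 0, 18, 40, 43, 49, 56, 57, 147, 157 → MAD = 49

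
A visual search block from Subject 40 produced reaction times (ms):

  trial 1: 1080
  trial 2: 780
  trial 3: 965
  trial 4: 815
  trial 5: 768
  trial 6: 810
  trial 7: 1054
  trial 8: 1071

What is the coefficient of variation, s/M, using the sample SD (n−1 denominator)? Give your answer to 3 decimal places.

0.151

n = 8, Σ = 7343, M = 917.8750
Σ(x−M)² = 134174.875; s = √(134174.875/7) = 138.4480
CV = 138.4480 / 917.8750 = 0.15084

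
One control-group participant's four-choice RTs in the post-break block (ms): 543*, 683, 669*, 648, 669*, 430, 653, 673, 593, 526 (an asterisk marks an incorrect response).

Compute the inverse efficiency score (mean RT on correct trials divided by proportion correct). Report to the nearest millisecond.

858 ms

Correct trials (n=7): 683, 648, 430, 653, 673, 593, 526
Mean correct RT = 4206/7 = 600.8571 ms
Proportion correct = 7/10
IES = 600.8571 / (7/10) = 858.367 ms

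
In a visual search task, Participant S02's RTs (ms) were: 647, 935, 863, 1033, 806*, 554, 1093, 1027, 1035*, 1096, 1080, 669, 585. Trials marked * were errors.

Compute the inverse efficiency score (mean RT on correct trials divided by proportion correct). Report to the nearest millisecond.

Correct trials (n=11): 647, 935, 863, 1033, 554, 1093, 1027, 1096, 1080, 669, 585
Mean correct RT = 9582/11 = 871.0909 ms
Proportion correct = 11/13
IES = 871.0909 / (11/13) = 1029.471 ms

1029 ms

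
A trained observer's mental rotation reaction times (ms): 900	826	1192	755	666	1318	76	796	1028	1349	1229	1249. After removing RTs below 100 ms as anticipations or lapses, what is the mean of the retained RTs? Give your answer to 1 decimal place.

Excluded: 76
Retained (n=11): Σ = 11308
Mean = 11308/11 = 1028.0000

1028.0 ms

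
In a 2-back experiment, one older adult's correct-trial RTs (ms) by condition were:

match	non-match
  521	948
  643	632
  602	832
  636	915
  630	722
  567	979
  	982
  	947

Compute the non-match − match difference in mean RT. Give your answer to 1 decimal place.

269.8 ms

M(match) = 3599/6 = 599.833
M(non-match) = 6957/8 = 869.625
Difference = 869.625 − 599.833 = 269.792 ms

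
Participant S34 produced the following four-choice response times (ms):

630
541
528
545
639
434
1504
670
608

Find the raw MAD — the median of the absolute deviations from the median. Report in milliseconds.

Sorted: 434, 528, 541, 545, 608, 630, 639, 670, 1504 → median = 608
|x − 608|: 22, 67, 80, 63, 31, 174, 896, 62, 0
Sorted deviations: 0, 22, 31, 62, 63, 67, 80, 174, 896 → MAD = 63

63 ms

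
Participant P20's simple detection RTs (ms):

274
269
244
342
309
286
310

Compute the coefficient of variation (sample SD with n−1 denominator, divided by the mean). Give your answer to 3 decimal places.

n = 7, Σ = 2034, M = 290.5714
Σ(x−M)² = 6291.714; s = √(6291.714/6) = 32.3824
CV = 32.3824 / 290.5714 = 0.11144

0.111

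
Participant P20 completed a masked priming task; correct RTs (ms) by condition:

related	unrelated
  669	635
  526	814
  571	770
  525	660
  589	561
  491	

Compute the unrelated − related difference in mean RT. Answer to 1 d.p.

M(related) = 3371/6 = 561.833
M(unrelated) = 3440/5 = 688.000
Difference = 688.000 − 561.833 = 126.167 ms

126.2 ms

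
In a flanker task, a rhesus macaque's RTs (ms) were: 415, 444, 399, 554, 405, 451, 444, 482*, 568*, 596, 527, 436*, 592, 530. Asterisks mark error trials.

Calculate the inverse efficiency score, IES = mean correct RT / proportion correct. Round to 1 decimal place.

Correct trials (n=11): 415, 444, 399, 554, 405, 451, 444, 596, 527, 592, 530
Mean correct RT = 5357/11 = 487.0000 ms
Proportion correct = 11/14
IES = 487.0000 / (11/14) = 619.818 ms

619.8 ms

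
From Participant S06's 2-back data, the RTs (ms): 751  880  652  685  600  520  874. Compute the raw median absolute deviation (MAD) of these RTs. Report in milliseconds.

Sorted: 520, 600, 652, 685, 751, 874, 880 → median = 685
|x − 685|: 66, 195, 33, 0, 85, 165, 189
Sorted deviations: 0, 33, 66, 85, 165, 189, 195 → MAD = 85

85 ms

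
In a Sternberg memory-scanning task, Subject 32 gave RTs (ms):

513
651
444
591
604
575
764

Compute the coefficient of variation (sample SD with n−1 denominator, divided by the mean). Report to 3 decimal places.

0.171

n = 7, Σ = 4142, M = 591.7143
Σ(x−M)² = 61643.429; s = √(61643.429/6) = 101.3603
CV = 101.3603 / 591.7143 = 0.17130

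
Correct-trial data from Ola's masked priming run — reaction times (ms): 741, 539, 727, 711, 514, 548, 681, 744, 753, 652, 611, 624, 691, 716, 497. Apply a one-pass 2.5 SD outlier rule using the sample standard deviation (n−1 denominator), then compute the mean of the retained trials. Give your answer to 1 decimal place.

649.9 ms

n = 15, ΣRT = 9749, M = 649.933
Σ(x−M)² = 111204.93; s = √(111204.93/14) = 89.125
Cutoffs: 649.933 ± 2.5·89.125 → [427.1, 872.7]
No RTs fall outside the cutoffs; all 15 retained. Mean = 9749/15 = 649.933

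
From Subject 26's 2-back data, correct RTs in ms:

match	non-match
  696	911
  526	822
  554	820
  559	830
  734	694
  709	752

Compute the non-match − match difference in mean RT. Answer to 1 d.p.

175.2 ms

M(match) = 3778/6 = 629.667
M(non-match) = 4829/6 = 804.833
Difference = 804.833 − 629.667 = 175.167 ms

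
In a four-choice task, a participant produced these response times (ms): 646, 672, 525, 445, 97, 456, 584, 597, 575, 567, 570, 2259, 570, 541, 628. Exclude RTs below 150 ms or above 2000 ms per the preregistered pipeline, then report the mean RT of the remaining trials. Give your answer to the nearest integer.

Excluded: 97, 2259
Retained (n=13): Σ = 7376
Mean = 7376/13 = 567.3846

567 ms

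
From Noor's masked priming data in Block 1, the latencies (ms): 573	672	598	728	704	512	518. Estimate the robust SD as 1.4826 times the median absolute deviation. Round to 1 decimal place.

118.6 ms

Sorted: 512, 518, 573, 598, 672, 704, 728 → median = 598
|x − 598| sorted: 0, 25, 74, 80, 86, 106, 130 → MAD = 80
Robust SD ≈ 1.4826 × 80 = 118.608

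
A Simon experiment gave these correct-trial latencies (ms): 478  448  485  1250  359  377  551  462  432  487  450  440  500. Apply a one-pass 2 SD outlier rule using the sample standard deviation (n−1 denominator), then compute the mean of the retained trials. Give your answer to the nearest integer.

456 ms

n = 13, ΣRT = 6719, M = 516.846
Σ(x−M)² = 612171.69; s = √(612171.69/12) = 225.863
Cutoffs: 516.846 ± 2·225.863 → [65.1, 968.6]
Outside: 1250 → excluded.
Retained (n=12): Σ = 5469, mean = 5469/12 = 455.750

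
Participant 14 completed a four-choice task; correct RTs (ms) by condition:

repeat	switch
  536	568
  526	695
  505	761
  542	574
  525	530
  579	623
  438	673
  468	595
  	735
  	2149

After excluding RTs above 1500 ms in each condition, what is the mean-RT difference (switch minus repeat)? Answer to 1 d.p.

124.5 ms

switch: exclude 2149
M(repeat) = 4119/8 = 514.875
M(switch) = 5754/9 = 639.333
Difference = 639.333 − 514.875 = 124.458 ms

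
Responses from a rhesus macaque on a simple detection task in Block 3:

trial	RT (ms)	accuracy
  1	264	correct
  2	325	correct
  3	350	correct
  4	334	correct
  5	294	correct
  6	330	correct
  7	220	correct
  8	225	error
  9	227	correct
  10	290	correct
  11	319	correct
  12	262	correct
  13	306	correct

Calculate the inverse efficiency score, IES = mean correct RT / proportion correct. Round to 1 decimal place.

317.9 ms

Correct trials (n=12): 264, 325, 350, 334, 294, 330, 220, 227, 290, 319, 262, 306
Mean correct RT = 3521/12 = 293.4167 ms
Proportion correct = 12/13
IES = 293.4167 / (12/13) = 317.868 ms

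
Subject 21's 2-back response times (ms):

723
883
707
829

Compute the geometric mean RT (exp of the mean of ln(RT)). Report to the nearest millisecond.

ln(RT): 6.5834, 6.7833, 6.5610, 6.7202
Mean ln(RT) = 26.6480/4 = 6.66200
Geometric mean = exp(6.66200) = 782.11 ms

782 ms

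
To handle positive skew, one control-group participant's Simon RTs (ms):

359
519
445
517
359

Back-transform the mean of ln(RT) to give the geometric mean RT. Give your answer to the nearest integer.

ln(RT): 5.8833, 6.2519, 6.0981, 6.2480, 5.8833
Mean ln(RT) = 30.3647/5 = 6.07293
Geometric mean = exp(6.07293) = 433.95 ms

434 ms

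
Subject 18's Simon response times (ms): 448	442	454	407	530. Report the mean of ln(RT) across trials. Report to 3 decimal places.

6.119

ln(RT): 6.1048, 6.0913, 6.1181, 6.0088, 6.2729
Σ ln(RT) = 30.5959
Mean = 30.5959/5 = 6.11918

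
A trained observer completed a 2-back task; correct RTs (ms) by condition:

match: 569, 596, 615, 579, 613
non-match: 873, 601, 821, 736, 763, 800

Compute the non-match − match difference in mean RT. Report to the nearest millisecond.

171 ms

M(match) = 2972/5 = 594.400
M(non-match) = 4594/6 = 765.667
Difference = 765.667 − 594.400 = 171.267 ms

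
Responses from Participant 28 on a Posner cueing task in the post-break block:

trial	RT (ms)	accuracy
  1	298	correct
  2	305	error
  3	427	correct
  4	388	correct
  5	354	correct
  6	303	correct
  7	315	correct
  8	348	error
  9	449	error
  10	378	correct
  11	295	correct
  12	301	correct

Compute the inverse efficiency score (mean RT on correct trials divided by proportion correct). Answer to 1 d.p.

453.2 ms

Correct trials (n=9): 298, 427, 388, 354, 303, 315, 378, 295, 301
Mean correct RT = 3059/9 = 339.8889 ms
Proportion correct = 9/12
IES = 339.8889 / (9/12) = 453.185 ms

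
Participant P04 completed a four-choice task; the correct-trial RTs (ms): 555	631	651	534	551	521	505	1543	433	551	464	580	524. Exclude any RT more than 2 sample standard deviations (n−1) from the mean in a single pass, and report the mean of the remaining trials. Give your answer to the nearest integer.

n = 13, ΣRT = 8043, M = 618.692
Σ(x−M)² = 967278.77; s = √(967278.77/12) = 283.913
Cutoffs: 618.692 ± 2·283.913 → [50.9, 1186.5]
Outside: 1543 → excluded.
Retained (n=12): Σ = 6500, mean = 6500/12 = 541.667

542 ms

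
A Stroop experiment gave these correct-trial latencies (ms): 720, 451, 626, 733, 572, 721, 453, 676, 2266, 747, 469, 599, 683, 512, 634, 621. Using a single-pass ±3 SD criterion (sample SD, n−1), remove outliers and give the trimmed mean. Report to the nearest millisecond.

614 ms

n = 16, ΣRT = 11483, M = 717.688
Σ(x−M)² = 2706727.44; s = √(2706727.44/15) = 424.792
Cutoffs: 717.688 ± 3·424.792 → [-556.7, 1992.1]
Outside: 2266 → excluded.
Retained (n=15): Σ = 9217, mean = 9217/15 = 614.467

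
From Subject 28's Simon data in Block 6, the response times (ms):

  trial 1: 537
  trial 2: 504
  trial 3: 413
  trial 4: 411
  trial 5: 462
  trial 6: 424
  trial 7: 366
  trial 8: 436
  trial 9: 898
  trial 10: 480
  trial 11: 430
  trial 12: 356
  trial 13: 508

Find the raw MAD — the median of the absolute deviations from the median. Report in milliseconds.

44 ms

Sorted: 356, 366, 411, 413, 424, 430, 436, 462, 480, 504, 508, 537, 898 → median = 436
|x − 436|: 101, 68, 23, 25, 26, 12, 70, 0, 462, 44, 6, 80, 72
Sorted deviations: 0, 6, 12, 23, 25, 26, 44, 68, 70, 72, 80, 101, 462 → MAD = 44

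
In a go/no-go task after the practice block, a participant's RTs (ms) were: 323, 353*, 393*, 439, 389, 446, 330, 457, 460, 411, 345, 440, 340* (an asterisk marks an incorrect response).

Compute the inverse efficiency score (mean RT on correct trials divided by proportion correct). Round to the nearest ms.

525 ms

Correct trials (n=10): 323, 439, 389, 446, 330, 457, 460, 411, 345, 440
Mean correct RT = 4040/10 = 404.0000 ms
Proportion correct = 10/13
IES = 404.0000 / (10/13) = 525.200 ms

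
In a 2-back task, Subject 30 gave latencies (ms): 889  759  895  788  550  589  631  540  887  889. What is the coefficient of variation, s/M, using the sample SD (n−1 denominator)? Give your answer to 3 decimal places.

0.203

n = 10, Σ = 7417, M = 741.7000
Σ(x−M)² = 203454.100; s = √(203454.100/9) = 150.3530
CV = 150.3530 / 741.7000 = 0.20271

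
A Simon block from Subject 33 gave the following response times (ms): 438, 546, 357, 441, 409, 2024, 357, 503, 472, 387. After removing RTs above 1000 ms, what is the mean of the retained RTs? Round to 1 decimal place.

434.4 ms

Excluded: 2024
Retained (n=9): Σ = 3910
Mean = 3910/9 = 434.4444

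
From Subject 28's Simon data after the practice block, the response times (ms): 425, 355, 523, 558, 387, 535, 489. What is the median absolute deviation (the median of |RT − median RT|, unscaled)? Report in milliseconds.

Sorted: 355, 387, 425, 489, 523, 535, 558 → median = 489
|x − 489|: 64, 134, 34, 69, 102, 46, 0
Sorted deviations: 0, 34, 46, 64, 69, 102, 134 → MAD = 64

64 ms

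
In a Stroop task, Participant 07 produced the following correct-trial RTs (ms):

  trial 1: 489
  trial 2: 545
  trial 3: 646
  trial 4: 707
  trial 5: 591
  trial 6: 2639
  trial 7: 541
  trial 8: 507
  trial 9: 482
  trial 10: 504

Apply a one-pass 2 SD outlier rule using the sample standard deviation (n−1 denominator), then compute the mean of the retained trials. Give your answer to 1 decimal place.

556.9 ms

n = 10, ΣRT = 7651, M = 765.100
Σ(x−M)² = 3949202.90; s = √(3949202.90/9) = 662.420
Cutoffs: 765.100 ± 2·662.420 → [-559.7, 2089.9]
Outside: 2639 → excluded.
Retained (n=9): Σ = 5012, mean = 5012/9 = 556.889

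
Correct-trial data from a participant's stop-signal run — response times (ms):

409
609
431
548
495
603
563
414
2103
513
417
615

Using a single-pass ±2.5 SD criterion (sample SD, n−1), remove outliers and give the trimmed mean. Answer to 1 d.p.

510.6 ms

n = 12, ΣRT = 7720, M = 643.333
Σ(x−M)² = 2392584.67; s = √(2392584.67/11) = 466.377
Cutoffs: 643.333 ± 2.5·466.377 → [-522.6, 1809.3]
Outside: 2103 → excluded.
Retained (n=11): Σ = 5617, mean = 5617/11 = 510.636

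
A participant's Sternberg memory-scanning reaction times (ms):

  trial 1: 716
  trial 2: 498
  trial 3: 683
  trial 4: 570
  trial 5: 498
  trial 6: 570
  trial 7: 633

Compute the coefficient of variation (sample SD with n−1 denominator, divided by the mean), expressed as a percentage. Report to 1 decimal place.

14.4%

n = 7, Σ = 4168, M = 595.4286
Σ(x−M)² = 43895.714; s = √(43895.714/6) = 85.5333
CV = 85.5333 / 595.4286 = 0.14365 = 14.365%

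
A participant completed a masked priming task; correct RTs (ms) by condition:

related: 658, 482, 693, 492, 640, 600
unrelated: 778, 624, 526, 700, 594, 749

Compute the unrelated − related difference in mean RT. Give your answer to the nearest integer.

M(related) = 3565/6 = 594.167
M(unrelated) = 3971/6 = 661.833
Difference = 661.833 − 594.167 = 67.667 ms

68 ms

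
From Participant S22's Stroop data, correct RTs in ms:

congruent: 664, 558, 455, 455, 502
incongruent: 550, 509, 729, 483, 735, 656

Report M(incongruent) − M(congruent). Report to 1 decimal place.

83.5 ms

M(congruent) = 2634/5 = 526.800
M(incongruent) = 3662/6 = 610.333
Difference = 610.333 − 526.800 = 83.533 ms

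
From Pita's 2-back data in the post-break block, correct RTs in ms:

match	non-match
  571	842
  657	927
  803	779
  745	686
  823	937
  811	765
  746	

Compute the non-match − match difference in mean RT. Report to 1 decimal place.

M(match) = 5156/7 = 736.571
M(non-match) = 4936/6 = 822.667
Difference = 822.667 − 736.571 = 86.095 ms

86.1 ms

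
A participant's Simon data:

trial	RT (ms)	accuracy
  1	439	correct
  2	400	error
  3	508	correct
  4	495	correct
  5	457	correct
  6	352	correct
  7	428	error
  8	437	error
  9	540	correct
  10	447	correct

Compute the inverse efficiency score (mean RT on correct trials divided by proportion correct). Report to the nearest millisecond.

661 ms

Correct trials (n=7): 439, 508, 495, 457, 352, 540, 447
Mean correct RT = 3238/7 = 462.5714 ms
Proportion correct = 7/10
IES = 462.5714 / (7/10) = 660.816 ms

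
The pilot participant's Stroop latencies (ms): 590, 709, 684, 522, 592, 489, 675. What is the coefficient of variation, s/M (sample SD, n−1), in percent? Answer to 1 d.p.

13.8%

n = 7, Σ = 4261, M = 608.7143
Σ(x−M)² = 42599.429; s = √(42599.429/6) = 84.2609
CV = 84.2609 / 608.7143 = 0.13842 = 13.842%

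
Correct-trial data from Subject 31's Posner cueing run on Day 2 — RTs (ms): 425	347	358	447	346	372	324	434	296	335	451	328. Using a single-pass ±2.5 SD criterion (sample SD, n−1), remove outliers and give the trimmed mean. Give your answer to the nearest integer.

n = 12, ΣRT = 4463, M = 371.917
Σ(x−M)² = 31400.92; s = √(31400.92/11) = 53.429
Cutoffs: 371.917 ± 2.5·53.429 → [238.3, 505.5]
No RTs fall outside the cutoffs; all 12 retained. Mean = 4463/12 = 371.917

372 ms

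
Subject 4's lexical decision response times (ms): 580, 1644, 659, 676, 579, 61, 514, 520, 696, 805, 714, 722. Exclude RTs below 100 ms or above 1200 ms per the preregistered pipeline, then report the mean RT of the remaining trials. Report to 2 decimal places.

646.50 ms

Excluded: 61, 1644
Retained (n=10): Σ = 6465
Mean = 6465/10 = 646.5000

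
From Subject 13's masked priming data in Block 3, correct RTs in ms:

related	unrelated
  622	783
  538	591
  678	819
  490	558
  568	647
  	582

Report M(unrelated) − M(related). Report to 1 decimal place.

M(related) = 2896/5 = 579.200
M(unrelated) = 3980/6 = 663.333
Difference = 663.333 − 579.200 = 84.133 ms

84.1 ms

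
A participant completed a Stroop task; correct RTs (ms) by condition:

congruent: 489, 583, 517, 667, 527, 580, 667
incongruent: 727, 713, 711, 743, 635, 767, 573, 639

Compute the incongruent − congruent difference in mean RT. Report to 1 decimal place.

M(congruent) = 4030/7 = 575.714
M(incongruent) = 5508/8 = 688.500
Difference = 688.500 − 575.714 = 112.786 ms

112.8 ms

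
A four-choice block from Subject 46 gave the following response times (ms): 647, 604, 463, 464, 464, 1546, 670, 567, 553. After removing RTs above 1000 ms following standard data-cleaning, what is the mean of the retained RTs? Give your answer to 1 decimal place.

Excluded: 1546
Retained (n=8): Σ = 4432
Mean = 4432/8 = 554.0000

554.0 ms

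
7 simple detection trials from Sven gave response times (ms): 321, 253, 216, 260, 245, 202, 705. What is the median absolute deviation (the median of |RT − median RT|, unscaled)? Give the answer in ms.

37 ms

Sorted: 202, 216, 245, 253, 260, 321, 705 → median = 253
|x − 253|: 68, 0, 37, 7, 8, 51, 452
Sorted deviations: 0, 7, 8, 37, 51, 68, 452 → MAD = 37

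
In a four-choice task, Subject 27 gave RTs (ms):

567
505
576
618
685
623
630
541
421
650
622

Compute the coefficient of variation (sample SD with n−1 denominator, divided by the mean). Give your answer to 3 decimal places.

0.128

n = 11, Σ = 6438, M = 585.2727
Σ(x−M)² = 55788.182; s = √(55788.182/10) = 74.6915
CV = 74.6915 / 585.2727 = 0.12762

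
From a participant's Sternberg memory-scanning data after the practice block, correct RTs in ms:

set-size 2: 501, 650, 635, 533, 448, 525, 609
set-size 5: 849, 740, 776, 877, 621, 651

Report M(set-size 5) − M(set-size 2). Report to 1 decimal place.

M(set-size 2) = 3901/7 = 557.286
M(set-size 5) = 4514/6 = 752.333
Difference = 752.333 − 557.286 = 195.048 ms

195.0 ms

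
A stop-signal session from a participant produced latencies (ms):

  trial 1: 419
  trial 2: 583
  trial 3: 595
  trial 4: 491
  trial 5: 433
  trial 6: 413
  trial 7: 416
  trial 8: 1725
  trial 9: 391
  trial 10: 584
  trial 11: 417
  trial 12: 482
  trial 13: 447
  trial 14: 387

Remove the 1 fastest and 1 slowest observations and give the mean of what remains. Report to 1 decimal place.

Sorted: 387, 391, 413, 416, 417, 419, 433, 447, 482, 491, 583, 584, 595, 1725
Drop lowest 1 (387) and highest 1 (1725)
Remaining (n=12): Σ = 5671, mean = 5671/12 = 472.583

472.6 ms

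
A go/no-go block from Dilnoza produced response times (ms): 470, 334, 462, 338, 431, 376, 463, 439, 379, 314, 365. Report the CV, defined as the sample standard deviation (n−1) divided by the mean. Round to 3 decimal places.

0.144

n = 11, Σ = 4371, M = 397.3636
Σ(x−M)² = 32956.545; s = √(32956.545/10) = 57.4078
CV = 57.4078 / 397.3636 = 0.14447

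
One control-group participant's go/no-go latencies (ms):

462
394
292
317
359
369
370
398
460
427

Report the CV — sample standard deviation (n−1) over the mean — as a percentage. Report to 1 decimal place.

14.5%

n = 10, Σ = 3848, M = 384.8000
Σ(x−M)² = 27997.600; s = √(27997.600/9) = 55.7749
CV = 55.7749 / 384.8000 = 0.14495 = 14.495%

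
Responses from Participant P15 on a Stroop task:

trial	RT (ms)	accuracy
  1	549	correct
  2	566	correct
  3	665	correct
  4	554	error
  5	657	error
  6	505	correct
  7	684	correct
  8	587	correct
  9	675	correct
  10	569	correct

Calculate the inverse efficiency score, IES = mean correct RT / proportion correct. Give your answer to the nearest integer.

750 ms

Correct trials (n=8): 549, 566, 665, 505, 684, 587, 675, 569
Mean correct RT = 4800/8 = 600.0000 ms
Proportion correct = 8/10
IES = 600.0000 / (8/10) = 750.000 ms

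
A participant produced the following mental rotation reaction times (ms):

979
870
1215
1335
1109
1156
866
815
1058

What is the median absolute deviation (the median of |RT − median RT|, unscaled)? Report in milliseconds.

Sorted: 815, 866, 870, 979, 1058, 1109, 1156, 1215, 1335 → median = 1058
|x − 1058|: 79, 188, 157, 277, 51, 98, 192, 243, 0
Sorted deviations: 0, 51, 79, 98, 157, 188, 192, 243, 277 → MAD = 157

157 ms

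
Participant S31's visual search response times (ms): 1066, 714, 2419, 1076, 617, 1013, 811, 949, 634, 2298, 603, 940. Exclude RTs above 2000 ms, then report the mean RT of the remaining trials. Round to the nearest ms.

Excluded: 2298, 2419
Retained (n=10): Σ = 8423
Mean = 8423/10 = 842.3000

842 ms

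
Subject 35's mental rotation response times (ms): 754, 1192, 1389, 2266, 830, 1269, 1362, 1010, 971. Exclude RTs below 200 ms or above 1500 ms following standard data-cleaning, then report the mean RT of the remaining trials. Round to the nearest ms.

Excluded: 2266
Retained (n=8): Σ = 8777
Mean = 8777/8 = 1097.1250

1097 ms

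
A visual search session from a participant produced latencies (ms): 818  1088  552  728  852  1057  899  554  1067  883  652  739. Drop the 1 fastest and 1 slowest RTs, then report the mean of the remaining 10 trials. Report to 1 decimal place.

824.9 ms

Sorted: 552, 554, 652, 728, 739, 818, 852, 883, 899, 1057, 1067, 1088
Drop lowest 1 (552) and highest 1 (1088)
Remaining (n=10): Σ = 8249, mean = 8249/10 = 824.900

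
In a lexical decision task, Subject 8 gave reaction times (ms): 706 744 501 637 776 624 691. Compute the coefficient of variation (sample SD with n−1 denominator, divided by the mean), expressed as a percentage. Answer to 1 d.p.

13.7%

n = 7, Σ = 4679, M = 668.4286
Σ(x−M)² = 50197.714; s = √(50197.714/6) = 91.4674
CV = 91.4674 / 668.4286 = 0.13684 = 13.684%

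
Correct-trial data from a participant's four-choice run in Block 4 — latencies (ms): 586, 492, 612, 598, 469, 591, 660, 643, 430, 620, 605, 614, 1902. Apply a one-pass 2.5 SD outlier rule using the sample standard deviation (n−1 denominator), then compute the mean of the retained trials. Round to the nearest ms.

n = 13, ΣRT = 8822, M = 678.615
Σ(x−M)² = 1679079.08; s = √(1679079.08/12) = 374.063
Cutoffs: 678.615 ± 2.5·374.063 → [-256.5, 1613.8]
Outside: 1902 → excluded.
Retained (n=12): Σ = 6920, mean = 6920/12 = 576.667

577 ms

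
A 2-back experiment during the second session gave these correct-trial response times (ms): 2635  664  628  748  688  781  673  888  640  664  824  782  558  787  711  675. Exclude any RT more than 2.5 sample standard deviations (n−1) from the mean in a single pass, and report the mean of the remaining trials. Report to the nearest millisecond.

n = 16, ΣRT = 13346, M = 834.125
Σ(x−M)² = 3563429.75; s = √(3563429.75/15) = 487.403
Cutoffs: 834.125 ± 2.5·487.403 → [-384.4, 2052.6]
Outside: 2635 → excluded.
Retained (n=15): Σ = 10711, mean = 10711/15 = 714.067

714 ms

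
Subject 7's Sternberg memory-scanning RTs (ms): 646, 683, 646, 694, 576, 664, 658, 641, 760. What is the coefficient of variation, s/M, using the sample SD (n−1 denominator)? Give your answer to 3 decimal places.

0.074

n = 9, Σ = 5968, M = 663.1111
Σ(x−M)² = 19426.889; s = √(19426.889/8) = 49.2784
CV = 49.2784 / 663.1111 = 0.07431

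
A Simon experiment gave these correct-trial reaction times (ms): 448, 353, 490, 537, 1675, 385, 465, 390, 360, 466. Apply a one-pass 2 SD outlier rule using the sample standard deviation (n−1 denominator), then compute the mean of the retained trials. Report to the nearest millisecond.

n = 10, ΣRT = 5569, M = 556.900
Σ(x−M)² = 1421336.90; s = √(1421336.90/9) = 397.399
Cutoffs: 556.900 ± 2·397.399 → [-237.9, 1351.7]
Outside: 1675 → excluded.
Retained (n=9): Σ = 3894, mean = 3894/9 = 432.667

433 ms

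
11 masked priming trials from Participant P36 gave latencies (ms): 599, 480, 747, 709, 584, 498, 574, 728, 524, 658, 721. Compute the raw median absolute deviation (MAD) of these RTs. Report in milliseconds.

101 ms

Sorted: 480, 498, 524, 574, 584, 599, 658, 709, 721, 728, 747 → median = 599
|x − 599|: 0, 119, 148, 110, 15, 101, 25, 129, 75, 59, 122
Sorted deviations: 0, 15, 25, 59, 75, 101, 110, 119, 122, 129, 148 → MAD = 101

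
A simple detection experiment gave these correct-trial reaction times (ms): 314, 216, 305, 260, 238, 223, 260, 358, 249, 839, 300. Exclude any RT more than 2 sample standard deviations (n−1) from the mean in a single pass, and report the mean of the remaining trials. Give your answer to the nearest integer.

272 ms

n = 11, ΣRT = 3562, M = 323.818
Σ(x−M)² = 310495.64; s = √(310495.64/10) = 176.209
Cutoffs: 323.818 ± 2·176.209 → [-28.6, 676.2]
Outside: 839 → excluded.
Retained (n=10): Σ = 2723, mean = 2723/10 = 272.300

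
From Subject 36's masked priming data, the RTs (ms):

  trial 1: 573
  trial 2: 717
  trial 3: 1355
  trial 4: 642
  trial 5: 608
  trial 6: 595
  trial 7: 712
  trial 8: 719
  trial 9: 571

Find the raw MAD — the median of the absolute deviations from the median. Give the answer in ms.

70 ms

Sorted: 571, 573, 595, 608, 642, 712, 717, 719, 1355 → median = 642
|x − 642|: 69, 75, 713, 0, 34, 47, 70, 77, 71
Sorted deviations: 0, 34, 47, 69, 70, 71, 75, 77, 713 → MAD = 70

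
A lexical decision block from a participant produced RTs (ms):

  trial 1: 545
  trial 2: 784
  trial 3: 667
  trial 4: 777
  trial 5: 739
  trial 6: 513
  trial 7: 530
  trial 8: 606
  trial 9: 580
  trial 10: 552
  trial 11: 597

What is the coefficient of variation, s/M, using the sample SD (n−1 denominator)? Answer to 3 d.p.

0.159

n = 11, Σ = 6890, M = 626.3636
Σ(x−M)² = 99592.545; s = √(99592.545/10) = 99.7961
CV = 99.7961 / 626.3636 = 0.15933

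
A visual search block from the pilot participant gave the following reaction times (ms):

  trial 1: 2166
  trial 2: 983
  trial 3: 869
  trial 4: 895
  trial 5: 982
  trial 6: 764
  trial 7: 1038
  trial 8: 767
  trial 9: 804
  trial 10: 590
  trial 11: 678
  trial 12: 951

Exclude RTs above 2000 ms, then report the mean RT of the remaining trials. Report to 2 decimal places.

847.36 ms

Excluded: 2166
Retained (n=11): Σ = 9321
Mean = 9321/11 = 847.3636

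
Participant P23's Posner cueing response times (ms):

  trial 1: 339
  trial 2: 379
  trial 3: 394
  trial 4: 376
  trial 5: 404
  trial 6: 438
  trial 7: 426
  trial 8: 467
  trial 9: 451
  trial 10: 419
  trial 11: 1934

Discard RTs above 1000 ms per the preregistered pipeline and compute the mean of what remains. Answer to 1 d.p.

Excluded: 1934
Retained (n=10): Σ = 4093
Mean = 4093/10 = 409.3000

409.3 ms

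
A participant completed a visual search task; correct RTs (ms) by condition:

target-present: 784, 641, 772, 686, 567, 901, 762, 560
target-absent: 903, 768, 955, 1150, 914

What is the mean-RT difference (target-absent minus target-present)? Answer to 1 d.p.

M(target-present) = 5673/8 = 709.125
M(target-absent) = 4690/5 = 938.000
Difference = 938.000 − 709.125 = 228.875 ms

228.9 ms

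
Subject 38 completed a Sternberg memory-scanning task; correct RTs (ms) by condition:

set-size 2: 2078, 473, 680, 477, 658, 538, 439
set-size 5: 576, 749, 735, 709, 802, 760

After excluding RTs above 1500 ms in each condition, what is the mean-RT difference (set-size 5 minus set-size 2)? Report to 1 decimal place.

set-size 2: exclude 2078
M(set-size 2) = 3265/6 = 544.167
M(set-size 5) = 4331/6 = 721.833
Difference = 721.833 − 544.167 = 177.667 ms

177.7 ms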